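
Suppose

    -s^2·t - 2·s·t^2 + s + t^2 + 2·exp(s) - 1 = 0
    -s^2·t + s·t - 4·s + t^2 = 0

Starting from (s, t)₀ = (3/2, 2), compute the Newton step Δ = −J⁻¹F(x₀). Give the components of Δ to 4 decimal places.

At (3/2, 2): F = (-3.036622, -3.5000).
Jacobian J = [[-2·s·t - 2·t^2 + 2·exp(s) + 1, -s^2 - 4·s·t + 2·t], [-2·s·t + t - 4, -s^2 + s + 2·t]].
At the point, J = [[-4.036622, -10.2500], [-8.0000, 3.2500]] (det J = -95.119021).
Solving J·Δ = −F gives Δ = (-0.4809, -0.1069).

(-0.4809, -0.1069)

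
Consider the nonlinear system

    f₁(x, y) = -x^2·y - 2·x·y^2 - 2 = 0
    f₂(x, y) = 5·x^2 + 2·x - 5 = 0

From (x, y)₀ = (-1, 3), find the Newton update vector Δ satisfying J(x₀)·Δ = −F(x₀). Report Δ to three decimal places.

At (-1, 3): F = (13.000, -2.000).
Jacobian J = [[-2·x·y - 2·y^2, -x^2 - 4·x·y], [10·x + 2, 0]].
At the point, J = [[-12.000, 11.000], [-8.000, 0.000]] (det J = 88.000).
Solving J·Δ = −F gives Δ = (-0.250, -1.455).

(-0.250, -1.455)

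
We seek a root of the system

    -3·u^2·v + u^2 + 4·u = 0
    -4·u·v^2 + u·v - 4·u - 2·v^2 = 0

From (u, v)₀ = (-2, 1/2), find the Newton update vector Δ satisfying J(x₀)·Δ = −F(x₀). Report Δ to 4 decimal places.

(2.0667, 0.2000)

At (-2, 1/2): F = (-10.0000, 8.5000).
Jacobian J = [[-6·u·v + 2·u + 4, -3·u^2], [-4·v^2 + v - 4, -8·u·v + u - 4·v]].
At the point, J = [[6.0000, -12.0000], [-4.5000, 4.0000]] (det J = -30.0000).
Solving J·Δ = −F gives Δ = (2.0667, 0.2000).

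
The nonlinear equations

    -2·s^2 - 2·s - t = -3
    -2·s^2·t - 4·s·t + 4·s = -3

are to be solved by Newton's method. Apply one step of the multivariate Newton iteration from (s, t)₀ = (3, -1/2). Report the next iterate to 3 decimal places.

(1.507, -0.097)

At (3, -1/2): F = (-20.500, 30.000).
Jacobian J = [[-4·s - 2, -1], [-4·s·t - 4·t + 4, -2·s^2 - 4·s]].
At the point, J = [[-14.000, -1.000], [12.000, -30.000]] (det J = 432.000).
Solving J·Δ = −F gives Δ = (-1.493, 0.403).
Then the next iterate is (s, t)₁ = (1.507, -0.097).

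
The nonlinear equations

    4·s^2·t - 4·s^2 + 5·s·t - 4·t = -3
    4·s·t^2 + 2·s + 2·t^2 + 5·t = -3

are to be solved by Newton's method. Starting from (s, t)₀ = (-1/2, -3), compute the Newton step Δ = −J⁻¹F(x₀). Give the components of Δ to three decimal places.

(-0.098, 3.346)

At (-1/2, -3): F = (18.500, -13.000).
Jacobian J = [[8·s·t - 8·s + 5·t, 4·s^2 + 5·s - 4], [4·t^2 + 2, 8·s·t + 4·t + 5]].
At the point, J = [[1.000, -5.500], [38.000, 5.000]] (det J = 214.000).
Solving J·Δ = −F gives Δ = (-0.098, 3.346).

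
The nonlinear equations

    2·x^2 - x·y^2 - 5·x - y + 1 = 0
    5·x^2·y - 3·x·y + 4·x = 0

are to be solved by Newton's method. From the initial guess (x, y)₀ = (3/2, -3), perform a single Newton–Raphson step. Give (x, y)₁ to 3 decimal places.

(1.353, -1.584)

At (3/2, -3): F = (-12.500, -14.250).
Jacobian J = [[4·x - y^2 - 5, -2·x·y - 1], [10·x·y - 3·y + 4, 5·x^2 - 3·x]].
At the point, J = [[-8.000, 8.000], [-32.000, 6.750]] (det J = 202.000).
Solving J·Δ = −F gives Δ = (-0.147, 1.416).
Then the next iterate is (x, y)₁ = (1.353, -1.584).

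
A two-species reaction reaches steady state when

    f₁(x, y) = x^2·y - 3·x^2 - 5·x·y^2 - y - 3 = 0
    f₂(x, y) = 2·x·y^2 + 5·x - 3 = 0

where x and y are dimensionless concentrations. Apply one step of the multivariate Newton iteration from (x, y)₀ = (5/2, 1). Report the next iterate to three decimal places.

(2.191, -0.234)

At (5/2, 1): F = (-29.000, 14.500).
Jacobian J = [[2·x·y - 6·x - 5·y^2, x^2 - 10·x·y - 1], [2·y^2 + 5, 4·x·y]].
At the point, J = [[-15.000, -19.750], [7.000, 10.000]] (det J = -11.750).
Solving J·Δ = −F gives Δ = (-0.309, -1.234).
Then the next iterate is (x, y)₁ = (2.191, -0.234).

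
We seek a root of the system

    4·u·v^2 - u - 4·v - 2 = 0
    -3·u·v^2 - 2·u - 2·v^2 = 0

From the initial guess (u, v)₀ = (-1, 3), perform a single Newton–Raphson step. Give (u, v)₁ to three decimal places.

At (-1, 3): F = (-49.000, 11.000).
Jacobian J = [[4·v^2 - 1, 8·u·v - 4], [-3·v^2 - 2, -6·u·v - 4·v]].
At the point, J = [[35.000, -28.000], [-29.000, 6.000]] (det J = -602.000).
Solving J·Δ = −F gives Δ = (0.023, -1.721).
Then the next iterate is (u, v)₁ = (-0.977, 1.279).

(-0.977, 1.279)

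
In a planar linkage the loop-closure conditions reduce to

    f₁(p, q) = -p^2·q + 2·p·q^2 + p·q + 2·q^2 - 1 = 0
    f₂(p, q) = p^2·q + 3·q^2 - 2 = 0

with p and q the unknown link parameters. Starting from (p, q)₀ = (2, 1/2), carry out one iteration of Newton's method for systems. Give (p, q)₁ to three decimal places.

At (2, 1/2): F = (-0.500, 0.750).
Jacobian J = [[-2·p·q + 2·q^2 + q, -p^2 + 4·p·q + p + 4·q], [2·p·q, p^2 + 6·q]].
At the point, J = [[-1.000, 4.000], [2.000, 7.000]] (det J = -15.000).
Solving J·Δ = −F gives Δ = (-0.433, 0.017).
Then the next iterate is (p, q)₁ = (1.567, 0.517).

(1.567, 0.517)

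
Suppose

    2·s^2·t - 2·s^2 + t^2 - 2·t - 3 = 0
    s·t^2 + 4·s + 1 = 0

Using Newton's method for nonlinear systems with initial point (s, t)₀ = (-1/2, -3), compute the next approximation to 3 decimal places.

At (-1/2, -3): F = (10.000, -5.500).
Jacobian J = [[4·s·t - 4·s, 2·s^2 + 2·t - 2], [t^2 + 4, 2·s·t]].
At the point, J = [[8.000, -7.500], [13.000, 3.000]] (det J = 121.500).
Solving J·Δ = −F gives Δ = (0.093, 1.432).
Then the next iterate is (s, t)₁ = (-0.407, -1.568).

(-0.407, -1.568)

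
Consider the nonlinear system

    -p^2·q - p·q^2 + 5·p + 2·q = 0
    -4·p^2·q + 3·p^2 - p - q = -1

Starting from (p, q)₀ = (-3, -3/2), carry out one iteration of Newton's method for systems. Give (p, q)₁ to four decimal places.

At (-3, -3/2): F = (2.2500, 86.5000).
Jacobian J = [[-2·p·q - q^2 + 5, -p^2 - 2·p·q + 2], [-8·p·q + 6·p - 1, -4·p^2 - 1]].
At the point, J = [[-6.2500, -16.0000], [-55.0000, -37.0000]] (det J = -648.7500).
Solving J·Δ = −F gives Δ = (2.0050, -0.6426).
Then the next iterate is (p, q)₁ = (-0.9950, -2.1426).

(-0.9950, -2.1426)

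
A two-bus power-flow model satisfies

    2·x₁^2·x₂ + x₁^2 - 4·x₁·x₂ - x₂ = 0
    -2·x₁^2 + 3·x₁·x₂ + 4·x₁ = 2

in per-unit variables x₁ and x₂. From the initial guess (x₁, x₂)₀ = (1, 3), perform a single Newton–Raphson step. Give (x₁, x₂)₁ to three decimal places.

At (1, 3): F = (-8.000, 9.000).
Jacobian J = [[4·x₁·x₂ + 2·x₁ - 4·x₂, 2·x₁^2 - 4·x₁ - 1], [-4·x₁ + 3·x₂ + 4, 3·x₁]].
At the point, J = [[2.000, -3.000], [9.000, 3.000]] (det J = 33.000).
Solving J·Δ = −F gives Δ = (-0.091, -2.727).
Then the next iterate is (x₁, x₂)₁ = (0.909, 0.273).

(0.909, 0.273)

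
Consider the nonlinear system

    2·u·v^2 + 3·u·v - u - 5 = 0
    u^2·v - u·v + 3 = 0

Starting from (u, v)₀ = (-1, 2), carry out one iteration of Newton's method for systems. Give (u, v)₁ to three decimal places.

At (-1, 2): F = (-18.000, 7.000).
Jacobian J = [[2·v^2 + 3·v - 1, 4·u·v + 3·u], [2·u·v - v, u^2 - u]].
At the point, J = [[13.000, -11.000], [-6.000, 2.000]] (det J = -40.000).
Solving J·Δ = −F gives Δ = (1.025, -0.425).
Then the next iterate is (u, v)₁ = (0.025, 1.575).

(0.025, 1.575)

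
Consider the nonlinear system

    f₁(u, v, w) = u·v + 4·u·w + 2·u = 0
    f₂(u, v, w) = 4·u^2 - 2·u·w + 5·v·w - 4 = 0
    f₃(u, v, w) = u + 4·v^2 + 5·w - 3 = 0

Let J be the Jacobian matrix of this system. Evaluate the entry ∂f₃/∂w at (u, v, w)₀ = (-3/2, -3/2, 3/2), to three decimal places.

5.000

∂f₃/∂w = 5.
At (-3/2, -3/2, 3/2) this is 5.000.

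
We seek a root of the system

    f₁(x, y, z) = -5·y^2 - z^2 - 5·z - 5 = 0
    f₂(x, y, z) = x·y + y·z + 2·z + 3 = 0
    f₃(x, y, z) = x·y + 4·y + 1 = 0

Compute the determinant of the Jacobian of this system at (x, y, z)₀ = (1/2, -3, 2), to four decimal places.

144.0000

J = [[0, -10·y, -2·z - 5], [y, x + z, y + 2], [y, x + 4, 0]].
At the point, J = [[0.0000, 30.0000, -9.0000], [-3.0000, 2.5000, -1.0000], [-3.0000, 4.5000, 0.0000]].
det J = 144.0000.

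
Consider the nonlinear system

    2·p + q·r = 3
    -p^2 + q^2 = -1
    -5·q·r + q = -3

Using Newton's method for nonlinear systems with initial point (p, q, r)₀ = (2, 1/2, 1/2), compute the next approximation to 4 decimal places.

(1.1964, 0.0357, 1.6786)

At (2, 1/2, 1/2): F = (1.2500, -2.7500, 2.2500).
Jacobian J = [[2, r, q], [-2·p, 2·q, 0], [0, -5·r + 1, -5·q]].
At the point, J = [[2.0000, 0.5000, 0.5000], [-4.0000, 1.0000, 0.0000], [0.0000, -1.5000, -2.5000]] (det J = -7.0000).
Solving J·Δ = −F gives Δ = (-0.8036, -0.4643, 1.1786).
Then the next iterate is (p, q, r)₁ = (1.1964, 0.0357, 1.6786).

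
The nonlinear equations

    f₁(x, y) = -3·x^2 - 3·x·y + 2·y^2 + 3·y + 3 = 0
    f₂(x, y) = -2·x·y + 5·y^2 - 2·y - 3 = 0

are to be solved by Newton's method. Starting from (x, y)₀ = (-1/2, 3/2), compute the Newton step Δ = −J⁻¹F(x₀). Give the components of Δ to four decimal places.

(-11.2500, -2.8929)

At (-1/2, 3/2): F = (13.5000, 6.7500).
Jacobian J = [[-6·x - 3·y, -3·x + 4·y + 3], [-2·y, -2·x + 10·y - 2]].
At the point, J = [[-1.5000, 10.5000], [-3.0000, 14.0000]] (det J = 10.5000).
Solving J·Δ = −F gives Δ = (-11.2500, -2.8929).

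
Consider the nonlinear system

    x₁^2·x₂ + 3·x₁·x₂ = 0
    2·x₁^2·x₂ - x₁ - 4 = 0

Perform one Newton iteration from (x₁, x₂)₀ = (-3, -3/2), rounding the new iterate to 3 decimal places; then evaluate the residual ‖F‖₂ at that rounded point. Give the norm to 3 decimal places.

At (-3, -3/2): F = (0.000, -28.000).
Jacobian J = [[2·x₁·x₂ + 3·x₂, x₁^2 + 3·x₁], [4·x₁·x₂ - 1, 2·x₁^2]].
At the point, J = [[4.500, 0.000], [17.000, 18.000]] (det J = 81.000).
Solving J·Δ = −F gives Δ = (0.000, 1.556).
Then the next iterate is (x₁, x₂)₁ = (-3.000, 0.056).
Re-evaluating at (-3.000, 0.056): F = (0.000, 0.008), so ‖F‖₂ = 0.008.

0.008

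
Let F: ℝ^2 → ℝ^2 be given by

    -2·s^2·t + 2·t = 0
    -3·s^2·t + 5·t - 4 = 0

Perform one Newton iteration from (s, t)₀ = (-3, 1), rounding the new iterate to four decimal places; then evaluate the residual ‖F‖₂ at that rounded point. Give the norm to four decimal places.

At (-3, 1): F = (-16.0000, -26.0000).
Jacobian J = [[-4·s·t, -2·s^2 + 2], [-6·s·t, -3·s^2 + 5]].
At the point, J = [[12.0000, -16.0000], [18.0000, -22.0000]] (det J = 24.0000).
Solving J·Δ = −F gives Δ = (2.6667, 1.0000).
Then the next iterate is (s, t)₁ = (-0.3333, 2.0000).
Re-evaluating at (-0.3333, 2.0000): F = (3.555644, 5.333467), so ‖F‖₂ = 6.4100.

6.4100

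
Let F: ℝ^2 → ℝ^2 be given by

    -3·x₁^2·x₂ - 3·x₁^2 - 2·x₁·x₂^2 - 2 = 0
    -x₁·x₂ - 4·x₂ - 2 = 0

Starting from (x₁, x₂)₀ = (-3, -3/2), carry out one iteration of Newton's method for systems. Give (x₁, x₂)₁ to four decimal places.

At (-3, -3/2): F = (25.0000, -0.5000).
Jacobian J = [[-6·x₁·x₂ - 6·x₁ - 2·x₂^2, -3·x₁^2 - 4·x₁·x₂], [-x₂, -x₁ - 4]].
At the point, J = [[-13.5000, -45.0000], [1.5000, -1.0000]] (det J = 81.0000).
Solving J·Δ = −F gives Δ = (0.5864, 0.3796).
Then the next iterate is (x₁, x₂)₁ = (-2.4136, -1.1204).

(-2.4136, -1.1204)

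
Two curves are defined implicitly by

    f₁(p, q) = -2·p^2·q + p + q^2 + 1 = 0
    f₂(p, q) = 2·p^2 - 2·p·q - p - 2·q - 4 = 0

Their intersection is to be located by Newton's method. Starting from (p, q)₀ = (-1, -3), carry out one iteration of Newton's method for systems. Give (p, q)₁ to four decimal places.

At (-1, -3): F = (15.0000, -1.0000).
Jacobian J = [[-4·p·q + 1, -2·p^2 + 2·q], [4·p - 2·q - 1, -2·p - 2]].
At the point, J = [[-11.0000, -8.0000], [1.0000, 0.0000]] (det J = 8.0000).
Solving J·Δ = −F gives Δ = (1.0000, 0.5000).
Then the next iterate is (p, q)₁ = (0.0000, -2.5000).

(0.0000, -2.5000)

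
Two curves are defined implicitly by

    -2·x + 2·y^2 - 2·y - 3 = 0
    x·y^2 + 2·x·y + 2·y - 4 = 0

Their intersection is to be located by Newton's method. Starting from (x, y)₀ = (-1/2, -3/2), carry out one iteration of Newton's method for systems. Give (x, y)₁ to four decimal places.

(-4.0682, 0.0795)

At (-1/2, -3/2): F = (5.5000, -6.6250).
Jacobian J = [[-2, 4·y - 2], [y^2 + 2·y, 2·x·y + 2·x + 2]].
At the point, J = [[-2.0000, -8.0000], [-0.7500, 2.5000]] (det J = -11.0000).
Solving J·Δ = −F gives Δ = (-3.5682, 1.5795).
Then the next iterate is (x, y)₁ = (-4.0682, 0.0795).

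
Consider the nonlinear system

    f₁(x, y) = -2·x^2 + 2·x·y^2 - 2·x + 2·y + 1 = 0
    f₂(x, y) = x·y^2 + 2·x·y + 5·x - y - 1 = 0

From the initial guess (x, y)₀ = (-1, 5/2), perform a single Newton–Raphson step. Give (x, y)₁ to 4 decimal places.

(6.5714, 15.4107)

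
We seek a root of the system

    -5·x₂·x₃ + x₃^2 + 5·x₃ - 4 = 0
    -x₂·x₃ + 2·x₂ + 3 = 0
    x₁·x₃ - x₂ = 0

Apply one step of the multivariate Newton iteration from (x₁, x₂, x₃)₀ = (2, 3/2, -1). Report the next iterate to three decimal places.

At (2, 3/2, -1): F = (-0.500, 7.500, -3.500).
Jacobian J = [[0, -5·x₃, -5·x₂ + 2·x₃ + 5], [0, -x₃ + 2, -x₂], [x₃, -1, x₁]].
At the point, J = [[0.000, 5.000, -4.500], [0.000, 3.000, -1.500], [-1.000, -1.000, 2.000]] (det J = -6.000).
Solving J·Δ = −F gives Δ = (-10.750, -5.750, -6.500).
Then the next iterate is (x₁, x₂, x₃)₁ = (-8.750, -4.250, -7.500).

(-8.750, -4.250, -7.500)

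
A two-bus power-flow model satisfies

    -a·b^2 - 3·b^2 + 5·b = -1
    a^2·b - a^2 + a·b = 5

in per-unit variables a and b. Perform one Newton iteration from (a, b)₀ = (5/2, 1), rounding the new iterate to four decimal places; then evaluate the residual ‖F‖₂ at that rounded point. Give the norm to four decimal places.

7.6576

At (5/2, 1): F = (0.5000, -2.5000).
Jacobian J = [[-b^2, -2·a·b - 6·b + 5], [2·a·b - 2·a + b, a^2 + a]].
At the point, J = [[-1.0000, -6.0000], [1.0000, 8.7500]] (det J = -2.7500).
Solving J·Δ = −F gives Δ = (-3.8636, 0.7273).
Then the next iterate is (a, b)₁ = (-1.3636, 1.7273).
Re-evaluating at (-1.3636, 1.7273): F = (4.754194, -6.003001), so ‖F‖₂ = 7.6576.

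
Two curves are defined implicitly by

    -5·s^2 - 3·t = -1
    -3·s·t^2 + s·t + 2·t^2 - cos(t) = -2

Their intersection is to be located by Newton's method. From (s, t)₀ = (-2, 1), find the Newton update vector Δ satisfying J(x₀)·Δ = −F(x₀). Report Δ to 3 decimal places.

(1.046, -0.362)

At (-2, 1): F = (-22.000, 7.45970).
Jacobian J = [[-10·s, -3], [-3·t^2 + t, -6·s·t + s + 4·t + sin(t)]].
At the point, J = [[20.000, -3.000], [-2.000, 14.84147]] (det J = 290.82942).
Solving J·Δ = −F gives Δ = (1.046, -0.362).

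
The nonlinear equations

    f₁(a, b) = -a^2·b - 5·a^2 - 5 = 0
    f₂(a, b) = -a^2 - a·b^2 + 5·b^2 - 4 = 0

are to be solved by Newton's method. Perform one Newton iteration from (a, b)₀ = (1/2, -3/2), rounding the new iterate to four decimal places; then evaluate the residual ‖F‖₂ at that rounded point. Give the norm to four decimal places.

12.0526

At (1/2, -3/2): F = (-5.8750, 5.8750).
Jacobian J = [[-2·a·b - 10·a, -a^2], [-2·a - b^2, -2·a·b + 10·b]].
At the point, J = [[-3.5000, -0.2500], [-3.2500, -13.5000]] (det J = 46.4375).
Solving J·Δ = −F gives Δ = (-1.7396, 0.8540).
Then the next iterate is (a, b)₁ = (-1.2396, -0.6460).
Re-evaluating at (-1.2396, -0.6460): F = (-11.690392, -2.932723), so ‖F‖₂ = 12.0526.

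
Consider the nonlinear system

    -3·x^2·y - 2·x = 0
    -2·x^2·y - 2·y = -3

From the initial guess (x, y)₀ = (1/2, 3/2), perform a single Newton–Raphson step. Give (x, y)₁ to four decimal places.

(0.1607, 1.6071)

At (1/2, 3/2): F = (-2.1250, -0.7500).
Jacobian J = [[-6·x·y - 2, -3·x^2], [-4·x·y, -2·x^2 - 2]].
At the point, J = [[-6.5000, -0.7500], [-3.0000, -2.5000]] (det J = 14.0000).
Solving J·Δ = −F gives Δ = (-0.3393, 0.1071).
Then the next iterate is (x, y)₁ = (0.1607, 1.6071).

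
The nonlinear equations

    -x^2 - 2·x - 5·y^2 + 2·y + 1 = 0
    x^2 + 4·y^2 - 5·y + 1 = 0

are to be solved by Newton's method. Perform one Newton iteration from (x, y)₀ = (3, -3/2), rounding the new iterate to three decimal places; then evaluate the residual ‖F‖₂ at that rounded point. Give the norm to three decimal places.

11.082

At (3, -3/2): F = (-28.250, 26.500).
Jacobian J = [[-2·x - 2, -10·y + 2], [2·x, 8·y - 5]].
At the point, J = [[-8.000, 17.000], [6.000, -17.000]] (det J = 34.000).
Solving J·Δ = −F gives Δ = (-0.875, 1.250).
Then the next iterate is (x, y)₁ = (2.125, -0.250).
Re-evaluating at (2.125, -0.250): F = (-8.57812, 7.01562), so ‖F‖₂ = 11.082.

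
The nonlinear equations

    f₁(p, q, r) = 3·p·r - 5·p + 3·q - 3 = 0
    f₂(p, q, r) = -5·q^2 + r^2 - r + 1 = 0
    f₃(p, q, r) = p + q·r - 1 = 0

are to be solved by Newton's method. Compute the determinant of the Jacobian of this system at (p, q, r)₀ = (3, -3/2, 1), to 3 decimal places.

-85.000

J = [[3·r - 5, 3, 3·p], [0, -10·q, 2·r - 1], [1, r, q]].
At the point, J = [[-2.000, 3.000, 9.000], [0.000, 15.000, 1.000], [1.000, 1.000, -1.500]].
det J = -85.000.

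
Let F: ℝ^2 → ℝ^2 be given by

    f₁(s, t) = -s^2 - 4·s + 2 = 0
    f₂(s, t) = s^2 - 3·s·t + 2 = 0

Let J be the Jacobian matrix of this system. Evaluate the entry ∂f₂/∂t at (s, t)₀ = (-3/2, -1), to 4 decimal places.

4.5000

∂f₂/∂t = -3·s.
At (-3/2, -1) this is 4.5000.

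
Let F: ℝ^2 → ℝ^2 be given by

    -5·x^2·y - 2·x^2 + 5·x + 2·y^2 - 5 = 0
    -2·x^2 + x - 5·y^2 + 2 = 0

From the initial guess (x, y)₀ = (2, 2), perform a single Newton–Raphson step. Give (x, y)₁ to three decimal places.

At (2, 2): F = (-35.000, -24.000).
Jacobian J = [[-10·x·y - 4·x + 5, -5·x^2 + 4·y], [-4·x + 1, -10·y]].
At the point, J = [[-43.000, -12.000], [-7.000, -20.000]] (det J = 776.000).
Solving J·Δ = −F gives Δ = (-0.531, -1.014).
Then the next iterate is (x, y)₁ = (1.469, 0.986).

(1.469, 0.986)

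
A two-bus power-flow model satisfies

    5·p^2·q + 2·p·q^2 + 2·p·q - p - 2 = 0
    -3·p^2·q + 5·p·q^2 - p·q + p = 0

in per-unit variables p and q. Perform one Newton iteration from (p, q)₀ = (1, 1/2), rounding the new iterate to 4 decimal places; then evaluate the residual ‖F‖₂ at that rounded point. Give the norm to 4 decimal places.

At (1, 1/2): F = (1.0000, 0.2500).
Jacobian J = [[10·p·q + 2·q^2 + 2·q - 1, 5·p^2 + 4·p·q + 2·p], [-6·p·q + 5·q^2 - q + 1, -3·p^2 + 10·p·q - p]].
At the point, J = [[5.5000, 9.0000], [-1.2500, 1.0000]] (det J = 16.7500).
Solving J·Δ = −F gives Δ = (0.0746, -0.1567).
Then the next iterate is (p, q)₁ = (1.0746, 0.3433).
Re-evaluating at (1.0746, 0.3433): F = (-0.101332, 0.149632), so ‖F‖₂ = 0.1807.

0.1807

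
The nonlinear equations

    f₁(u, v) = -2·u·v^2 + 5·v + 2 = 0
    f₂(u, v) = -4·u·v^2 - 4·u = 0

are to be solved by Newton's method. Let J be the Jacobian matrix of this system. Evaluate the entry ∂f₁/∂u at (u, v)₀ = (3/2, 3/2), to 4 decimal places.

-4.5000

∂f₁/∂u = -2·v^2.
At (3/2, 3/2) this is -4.5000.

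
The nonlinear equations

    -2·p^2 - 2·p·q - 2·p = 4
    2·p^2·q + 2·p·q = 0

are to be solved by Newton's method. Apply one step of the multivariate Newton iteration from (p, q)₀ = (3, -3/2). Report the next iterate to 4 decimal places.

(1.2769, -1.5077)

At (3, -3/2): F = (-19.0000, -36.0000).
Jacobian J = [[-4·p - 2·q - 2, -2·p], [4·p·q + 2·q, 2·p^2 + 2·p]].
At the point, J = [[-11.0000, -6.0000], [-21.0000, 24.0000]] (det J = -390.0000).
Solving J·Δ = −F gives Δ = (-1.7231, -0.0077).
Then the next iterate is (p, q)₁ = (1.2769, -1.5077).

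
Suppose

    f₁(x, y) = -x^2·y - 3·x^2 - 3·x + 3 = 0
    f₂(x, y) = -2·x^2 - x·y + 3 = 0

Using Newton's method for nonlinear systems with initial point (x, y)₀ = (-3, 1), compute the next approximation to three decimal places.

(-1.889, 0.926)

At (-3, 1): F = (-24.000, -12.000).
Jacobian J = [[-2·x·y - 6·x - 3, -x^2], [-4·x - y, -x]].
At the point, J = [[21.000, -9.000], [11.000, 3.000]] (det J = 162.000).
Solving J·Δ = −F gives Δ = (1.111, -0.074).
Then the next iterate is (x, y)₁ = (-1.889, 0.926).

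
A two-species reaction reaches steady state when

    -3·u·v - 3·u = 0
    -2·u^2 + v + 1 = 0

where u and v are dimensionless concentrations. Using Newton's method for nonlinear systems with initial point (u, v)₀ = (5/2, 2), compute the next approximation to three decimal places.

At (5/2, 2): F = (-22.500, -9.500).
Jacobian J = [[-3·v - 3, -3·u], [-4·u, 1]].
At the point, J = [[-9.000, -7.500], [-10.000, 1.000]] (det J = -84.000).
Solving J·Δ = −F gives Δ = (-1.116, -1.661).
Then the next iterate is (u, v)₁ = (1.384, 0.339).

(1.384, 0.339)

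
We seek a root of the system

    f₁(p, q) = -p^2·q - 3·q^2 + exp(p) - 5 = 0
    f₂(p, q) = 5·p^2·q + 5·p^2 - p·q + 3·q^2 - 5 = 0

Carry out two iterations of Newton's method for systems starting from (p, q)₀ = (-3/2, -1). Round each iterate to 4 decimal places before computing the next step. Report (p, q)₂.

At (-3/2, -1): F = (-5.526870, -3.5000).
Jacobian J = [[-2·p·q + exp(p), -p^2 - 6·q], [10·p·q + 10·p - q, 5·p^2 - p + 6·q]].
At the point, J = [[-2.776870, 3.7500], [1.0000, 6.7500]] (det J = -22.493871).
Solving J·Δ = −F gives Δ = (-1.0750, 0.6778).
Then the next iterate is (p, q)₁ = (-2.5750, -0.3222).
Round to (-2.5750, -0.3222) and repeat: F = (-3.098897, 16.952962), J = [[-1.583176, -4.697425], [-17.131150, 33.794925]].
Δ = (-0.1873, -0.5966), so (p, q)₂ = (-2.7623, -0.9188).

(-2.7623, -0.9188)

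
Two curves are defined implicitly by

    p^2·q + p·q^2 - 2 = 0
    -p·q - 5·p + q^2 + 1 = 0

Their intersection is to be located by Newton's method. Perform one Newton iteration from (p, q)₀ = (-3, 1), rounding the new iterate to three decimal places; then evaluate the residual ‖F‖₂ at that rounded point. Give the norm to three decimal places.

At (-3, 1): F = (4.000, 20.000).
Jacobian J = [[2·p·q + q^2, p^2 + 2·p·q], [-q - 5, -p + 2·q]].
At the point, J = [[-5.000, 3.000], [-6.000, 5.000]] (det J = -7.000).
Solving J·Δ = −F gives Δ = (-5.714, -10.857).
Then the next iterate is (p, q)₁ = (-8.714, -9.857).
Re-evaluating at (-8.714, -9.857): F = (-1597.13558, 55.83655), so ‖F‖₂ = 1598.111.

1598.111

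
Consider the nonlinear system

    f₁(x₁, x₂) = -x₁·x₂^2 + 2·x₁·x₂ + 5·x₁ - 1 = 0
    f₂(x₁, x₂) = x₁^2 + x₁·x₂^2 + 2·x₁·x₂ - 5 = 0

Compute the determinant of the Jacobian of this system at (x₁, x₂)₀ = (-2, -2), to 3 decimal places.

-60.000

J = [[-x₂^2 + 2·x₂ + 5, -2·x₁·x₂ + 2·x₁], [2·x₁ + x₂^2 + 2·x₂, 2·x₁·x₂ + 2·x₁]].
At the point, J = [[-3.000, -12.000], [-4.000, 4.000]].
det J = -60.000.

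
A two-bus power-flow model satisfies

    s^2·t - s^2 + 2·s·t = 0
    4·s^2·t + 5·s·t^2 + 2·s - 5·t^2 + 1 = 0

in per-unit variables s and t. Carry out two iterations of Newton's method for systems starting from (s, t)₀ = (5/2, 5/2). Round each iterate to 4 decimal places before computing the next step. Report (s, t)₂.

At (5/2, 5/2): F = (21.8750, 115.3750).
Jacobian J = [[2·s·t - 2·s + 2·t, s^2 + 2·s], [8·s·t + 5·t^2 + 2, 4·s^2 + 10·s·t - 10·t]].
At the point, J = [[12.5000, 11.2500], [83.2500, 62.5000]] (det J = -155.3125).
Solving J·Δ = −F gives Δ = (0.4457, -2.4396).
Then the next iterate is (s, t)₁ = (2.9457, 0.0604).
Round to (2.9457, 0.0604) and repeat: F = (-7.797208, 9.023290), J = [[-5.414759, 14.568548], [3.441603, 35.883797]].
Δ = (-1.6824, -0.0901), so (s, t)₂ = (1.2633, -0.0297).

(1.2633, -0.0297)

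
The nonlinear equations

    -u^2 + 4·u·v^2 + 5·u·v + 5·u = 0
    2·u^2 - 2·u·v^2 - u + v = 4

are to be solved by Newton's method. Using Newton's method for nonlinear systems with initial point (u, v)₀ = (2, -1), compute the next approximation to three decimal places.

(1.400, -0.333)

At (2, -1): F = (4.000, -3.000).
Jacobian J = [[-2·u + 4·v^2 + 5·v + 5, 8·u·v + 5·u], [4·u - 2·v^2 - 1, -4·u·v + 1]].
At the point, J = [[0.000, -6.000], [5.000, 9.000]] (det J = 30.000).
Solving J·Δ = −F gives Δ = (-0.600, 0.667).
Then the next iterate is (u, v)₁ = (1.400, -0.333).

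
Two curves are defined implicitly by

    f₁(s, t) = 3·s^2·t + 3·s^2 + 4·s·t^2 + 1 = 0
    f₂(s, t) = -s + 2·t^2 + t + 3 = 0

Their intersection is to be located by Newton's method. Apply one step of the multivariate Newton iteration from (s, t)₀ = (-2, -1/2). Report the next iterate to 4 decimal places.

(2.2000, 0.3000)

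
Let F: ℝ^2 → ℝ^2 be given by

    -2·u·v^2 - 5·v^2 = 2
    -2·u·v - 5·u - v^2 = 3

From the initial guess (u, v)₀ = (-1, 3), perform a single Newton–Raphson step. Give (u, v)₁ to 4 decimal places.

(-0.2222, 0.6111)

At (-1, 3): F = (-29.0000, -1.0000).
Jacobian J = [[-2·v^2, -4·u·v - 10·v], [-2·v - 5, -2·u - 2·v]].
At the point, J = [[-18.0000, -18.0000], [-11.0000, -4.0000]] (det J = -126.0000).
Solving J·Δ = −F gives Δ = (0.7778, -2.3889).
Then the next iterate is (u, v)₁ = (-0.2222, 0.6111).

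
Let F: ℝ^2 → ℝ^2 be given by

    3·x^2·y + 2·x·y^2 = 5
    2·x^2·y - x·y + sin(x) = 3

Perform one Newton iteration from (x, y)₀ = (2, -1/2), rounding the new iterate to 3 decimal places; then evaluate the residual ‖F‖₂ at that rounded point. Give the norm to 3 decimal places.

3253.449

At (2, -1/2): F = (-10.000, -5.09070).
Jacobian J = [[6·x·y + 2·y^2, 3·x^2 + 4·x·y], [4·x·y - y + cos(x), 2·x^2 - x]].
At the point, J = [[-5.500, 8.000], [-3.91615, 6.000]] (det J = -1.67083).
Solving J·Δ = −F gives Δ = (-11.536, -6.681).
Then the next iterate is (x, y)₁ = (-9.536, -7.181).
Re-evaluating at (-9.536, -7.181): F = (-2947.50035, -1377.37974), so ‖F‖₂ = 3253.449.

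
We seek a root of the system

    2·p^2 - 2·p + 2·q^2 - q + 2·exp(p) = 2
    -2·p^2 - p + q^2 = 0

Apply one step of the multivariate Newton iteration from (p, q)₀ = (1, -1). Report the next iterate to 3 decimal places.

(0.426, -0.566)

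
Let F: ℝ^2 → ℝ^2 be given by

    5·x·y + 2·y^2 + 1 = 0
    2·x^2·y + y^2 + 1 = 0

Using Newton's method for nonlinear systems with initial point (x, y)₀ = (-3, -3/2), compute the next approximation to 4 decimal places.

(-2.7034, -0.2726)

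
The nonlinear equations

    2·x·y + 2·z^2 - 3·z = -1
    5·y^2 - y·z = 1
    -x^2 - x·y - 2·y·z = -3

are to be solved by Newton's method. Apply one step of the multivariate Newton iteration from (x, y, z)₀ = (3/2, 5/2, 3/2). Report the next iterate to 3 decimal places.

At (3/2, 5/2, 3/2): F = (8.500, 26.500, -10.500).
Jacobian J = [[2·y, 2·x, 4·z - 3], [0, 10·y - z, -y], [-2·x - y, -x - 2·z, -2·y]].
At the point, J = [[5.000, 3.000, 3.000], [0.000, 23.500, -2.500], [-5.500, -4.500, -5.000]] (det J = -214.750).
Solving J·Δ = −F gives Δ = (-1.097, -1.116, 0.111).
Then the next iterate is (x, y, z)₁ = (0.403, 1.384, 1.611).

(0.403, 1.384, 1.611)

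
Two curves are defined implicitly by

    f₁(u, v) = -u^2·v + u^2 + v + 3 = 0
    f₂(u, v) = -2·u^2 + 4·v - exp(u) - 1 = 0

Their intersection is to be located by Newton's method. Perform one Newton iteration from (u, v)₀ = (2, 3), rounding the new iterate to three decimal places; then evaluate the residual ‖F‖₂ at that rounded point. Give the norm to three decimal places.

0.404

At (2, 3): F = (-2.000, -4.38906).
Jacobian J = [[-2·u·v + 2·u, -u^2 + 1], [-4·u - exp(u), 4]].
At the point, J = [[-8.000, -3.000], [-15.38906, 4.000]] (det J = -78.16717).
Solving J·Δ = −F gives Δ = (-0.271, 0.055).
Then the next iterate is (u, v)₁ = (1.729, 3.055).
Re-evaluating at (1.729, 3.055): F = (-0.08830, -0.39390), so ‖F‖₂ = 0.404.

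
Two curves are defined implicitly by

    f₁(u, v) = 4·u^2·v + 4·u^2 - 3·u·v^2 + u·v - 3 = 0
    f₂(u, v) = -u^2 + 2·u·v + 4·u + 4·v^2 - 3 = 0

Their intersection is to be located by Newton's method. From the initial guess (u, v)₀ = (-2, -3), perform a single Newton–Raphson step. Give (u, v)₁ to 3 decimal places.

At (-2, -3): F = (25.000, 33.000).
Jacobian J = [[8·u·v + 8·u - 3·v^2 + v, 4·u^2 - 6·u·v + u], [-2·u + 2·v + 4, 2·u + 8·v]].
At the point, J = [[2.000, -22.000], [2.000, -28.000]] (det J = -12.000).
Solving J·Δ = −F gives Δ = (2.167, 1.333).
Then the next iterate is (u, v)₁ = (0.167, -1.667).

(0.167, -1.667)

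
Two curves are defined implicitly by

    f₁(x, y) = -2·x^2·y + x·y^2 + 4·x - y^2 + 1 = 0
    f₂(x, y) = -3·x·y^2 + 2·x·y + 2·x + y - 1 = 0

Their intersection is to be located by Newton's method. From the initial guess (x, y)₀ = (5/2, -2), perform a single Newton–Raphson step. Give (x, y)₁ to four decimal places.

At (5/2, -2): F = (42.0000, -38.0000).
Jacobian J = [[-4·x·y + y^2 + 4, -2·x^2 + 2·x·y - 2·y], [-3·y^2 + 2·y + 2, -6·x·y + 2·x + 1]].
At the point, J = [[28.0000, -18.5000], [-14.0000, 36.0000]] (det J = 749.0000).
Solving J·Δ = −F gives Δ = (-1.0801, 0.6355).
Then the next iterate is (x, y)₁ = (1.4199, -1.3645).

(1.4199, -1.3645)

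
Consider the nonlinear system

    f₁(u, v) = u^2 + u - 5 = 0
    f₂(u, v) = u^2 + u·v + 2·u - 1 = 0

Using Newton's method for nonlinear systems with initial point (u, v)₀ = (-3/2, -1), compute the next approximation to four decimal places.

At (-3/2, -1): F = (-4.2500, -0.2500).
Jacobian J = [[2·u + 1, 0], [2·u + v + 2, u]].
At the point, J = [[-2.0000, 0.0000], [-2.0000, -1.5000]] (det J = 3.0000).
Solving J·Δ = −F gives Δ = (-2.1250, 2.6667).
Then the next iterate is (u, v)₁ = (-3.6250, 1.6667).

(-3.6250, 1.6667)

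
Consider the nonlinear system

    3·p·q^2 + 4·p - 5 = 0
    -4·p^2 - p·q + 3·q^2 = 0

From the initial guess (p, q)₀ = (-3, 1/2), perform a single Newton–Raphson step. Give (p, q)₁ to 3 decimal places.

At (-3, 1/2): F = (-19.250, -33.750).
Jacobian J = [[3·q^2 + 4, 6·p·q], [-8·p - q, -p + 6·q]].
At the point, J = [[4.750, -9.000], [23.500, 6.000]] (det J = 240.000).
Solving J·Δ = −F gives Δ = (1.747, -1.217).
Then the next iterate is (p, q)₁ = (-1.253, -0.717).

(-1.253, -0.717)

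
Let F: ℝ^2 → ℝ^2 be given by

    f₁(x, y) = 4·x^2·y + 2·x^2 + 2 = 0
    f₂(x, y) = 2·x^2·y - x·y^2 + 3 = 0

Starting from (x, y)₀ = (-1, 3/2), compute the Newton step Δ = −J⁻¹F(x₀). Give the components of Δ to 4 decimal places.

At (-1, 3/2): F = (10.0000, 8.2500).
Jacobian J = [[8·x·y + 4·x, 4·x^2], [4·x·y - y^2, 2·x^2 - 2·x·y]].
At the point, J = [[-16.0000, 4.0000], [-8.2500, 5.0000]] (det J = -47.0000).
Solving J·Δ = −F gives Δ = (0.3617, -1.0532).

(0.3617, -1.0532)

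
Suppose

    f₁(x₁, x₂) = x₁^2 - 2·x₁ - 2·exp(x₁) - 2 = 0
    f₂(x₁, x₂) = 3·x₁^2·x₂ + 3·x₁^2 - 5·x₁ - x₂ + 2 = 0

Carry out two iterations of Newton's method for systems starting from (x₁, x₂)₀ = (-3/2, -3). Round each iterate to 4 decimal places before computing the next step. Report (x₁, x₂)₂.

(-0.9440, -5.4188)

At (-3/2, -3): F = (2.803740, -1.0000).
Jacobian J = [[2·x₁ - 2·exp(x₁) - 2, 0], [6·x₁·x₂ + 6·x₁ - 5, 3·x₁^2 - 1]].
At the point, J = [[-5.446260, 0.0000], [13.0000, 5.7500]] (det J = -31.315997).
Solving J·Δ = −F gives Δ = (0.5148, -0.9900).
Then the next iterate is (x₁, x₂)₁ = (-0.9852, -3.9900).
Round to (-0.9852, -3.9900) and repeat: F = (0.194290, 2.209547), J = [[-4.717129, 0.0000], [12.674488, 1.911857]].
Δ = (0.0412, -1.4288), so (x₁, x₂)₂ = (-0.9440, -5.4188).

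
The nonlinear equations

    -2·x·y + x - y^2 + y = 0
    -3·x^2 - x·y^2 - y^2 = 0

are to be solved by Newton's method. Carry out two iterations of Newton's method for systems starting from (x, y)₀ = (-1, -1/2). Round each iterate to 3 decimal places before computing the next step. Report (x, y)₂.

(-0.242, 0.096)

At (-1, -1/2): F = (-2.750, -3.000).
Jacobian J = [[-2·y + 1, -2·x - 2·y + 1], [-6·x - y^2, -2·x·y - 2·y]].
At the point, J = [[2.000, 4.000], [5.750, 0.000]] (det J = -23.000).
Solving J·Δ = −F gives Δ = (0.522, 0.427).
Then the next iterate is (x, y)₁ = (-0.478, -0.073).
Round to (-0.478, -0.073) and repeat: F = (-0.62612, -0.68823), J = [[1.146, 2.102], [2.86267, 0.07621]].
Δ = (0.236, 0.169), so (x, y)₂ = (-0.242, 0.096).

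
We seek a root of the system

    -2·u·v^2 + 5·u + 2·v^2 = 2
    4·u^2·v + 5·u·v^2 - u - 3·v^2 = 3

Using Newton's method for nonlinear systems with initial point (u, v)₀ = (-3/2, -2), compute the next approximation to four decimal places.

(-0.5177, -1.6223)

At (-3/2, -2): F = (10.5000, -61.5000).
Jacobian J = [[-2·v^2 + 5, -4·u·v + 4·v], [8·u·v + 5·v^2 - 1, 4·u^2 + 10·u·v - 6·v]].
At the point, J = [[-3.0000, -20.0000], [43.0000, 51.0000]] (det J = 707.0000).
Solving J·Δ = −F gives Δ = (0.9823, 0.3777).
Then the next iterate is (u, v)₁ = (-0.5177, -1.6223).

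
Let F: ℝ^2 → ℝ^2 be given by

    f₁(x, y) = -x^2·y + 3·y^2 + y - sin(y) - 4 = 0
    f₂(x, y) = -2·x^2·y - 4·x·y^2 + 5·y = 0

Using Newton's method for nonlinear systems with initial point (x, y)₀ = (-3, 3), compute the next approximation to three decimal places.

(-2.223, 1.831)

At (-3, 3): F = (-1.14112, 69.000).
Jacobian J = [[-2·x·y, -x^2 + 6·y - cos(y) + 1], [-4·x·y - 4·y^2, -2·x^2 - 8·x·y + 5]].
At the point, J = [[18.000, 10.98999], [0.000, 59.000]] (det J = 1062.000).
Solving J·Δ = −F gives Δ = (0.777, -1.169).
Then the next iterate is (x, y)₁ = (-2.223, 1.831).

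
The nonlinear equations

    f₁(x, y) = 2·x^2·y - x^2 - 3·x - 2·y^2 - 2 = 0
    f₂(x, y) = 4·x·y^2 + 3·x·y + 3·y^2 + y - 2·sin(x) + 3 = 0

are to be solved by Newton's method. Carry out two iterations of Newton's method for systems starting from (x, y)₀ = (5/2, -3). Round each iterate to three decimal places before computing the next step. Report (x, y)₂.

At (5/2, -3): F = (-71.250, 93.30306).
Jacobian J = [[4·x·y - 2·x - 3, 2·x^2 - 4·y], [4·y^2 + 3·y - 2·cos(x), 8·x·y + 3·x + 6·y + 1]].
At the point, J = [[-38.000, 24.500], [28.60229, -69.500]] (det J = 1940.24396).
Solving J·Δ = −F gives Δ = (-1.374, 0.777).
Then the next iterate is (x, y)₁ = (1.126, -2.223).
Round to (1.126, -2.223) and repeat: F = (-22.16631, 28.54504), J = [[-15.26439, 11.42775], [12.23737, -28.98478]].
Δ = (-1.045, 0.544), so (x, y)₂ = (0.081, -1.679).

(0.081, -1.679)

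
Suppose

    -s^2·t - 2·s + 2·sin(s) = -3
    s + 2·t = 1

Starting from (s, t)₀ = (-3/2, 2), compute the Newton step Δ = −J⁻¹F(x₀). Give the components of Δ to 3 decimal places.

At (-3/2, 2): F = (-0.49499, 1.500).
Jacobian J = [[-2·s·t + 2·cos(s) - 2, -s^2], [1, 2]].
At the point, J = [[4.14147, -2.250], [1.000, 2.000]] (det J = 10.53295).
Solving J·Δ = −F gives Δ = (-0.226, -0.637).

(-0.226, -0.637)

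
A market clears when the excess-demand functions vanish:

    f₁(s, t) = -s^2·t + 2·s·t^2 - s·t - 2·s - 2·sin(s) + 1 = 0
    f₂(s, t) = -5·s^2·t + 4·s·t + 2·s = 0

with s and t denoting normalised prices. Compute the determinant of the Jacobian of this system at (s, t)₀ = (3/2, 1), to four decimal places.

41.9927

J = [[-2·s·t + 2·t^2 - t - 2·cos(s) - 2, -s^2 + 4·s·t - s], [-10·s·t + 4·t + 2, -5·s^2 + 4·s]].
At the point, J = [[-4.141474, 2.2500], [-9.0000, -5.2500]].
det J = 41.9927.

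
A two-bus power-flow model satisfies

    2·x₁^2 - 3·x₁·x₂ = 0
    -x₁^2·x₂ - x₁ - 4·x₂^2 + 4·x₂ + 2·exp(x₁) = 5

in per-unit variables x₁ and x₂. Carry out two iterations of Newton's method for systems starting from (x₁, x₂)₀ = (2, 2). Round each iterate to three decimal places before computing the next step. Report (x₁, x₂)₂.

(-2.502, -1.146)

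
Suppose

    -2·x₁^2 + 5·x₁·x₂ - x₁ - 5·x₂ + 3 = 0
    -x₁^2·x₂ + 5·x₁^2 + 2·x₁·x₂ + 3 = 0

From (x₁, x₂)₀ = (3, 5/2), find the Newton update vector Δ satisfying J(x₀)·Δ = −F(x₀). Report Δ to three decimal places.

At (3, 5/2): F = (7.000, 40.500).
Jacobian J = [[-4·x₁ + 5·x₂ - 1, 5·x₁ - 5], [-2·x₁·x₂ + 10·x₁ + 2·x₂, -x₁^2 + 2·x₁]].
At the point, J = [[-0.500, 10.000], [20.000, -3.000]] (det J = -198.500).
Solving J·Δ = −F gives Δ = (-2.146, -0.807).

(-2.146, -0.807)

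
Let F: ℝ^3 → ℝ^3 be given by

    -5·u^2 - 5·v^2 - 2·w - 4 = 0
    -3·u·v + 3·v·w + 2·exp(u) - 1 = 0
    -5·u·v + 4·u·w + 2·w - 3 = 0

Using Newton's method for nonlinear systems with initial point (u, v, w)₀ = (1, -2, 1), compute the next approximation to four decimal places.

At (1, -2, 1): F = (-31.0000, 4.436564, 13.0000).
Jacobian J = [[-10·u, -10·v, -2], [-3·v + 2·exp(u), -3·u + 3·w, 3·v], [-5·v + 4·w, -5·u, 4·u + 2]].
At the point, J = [[-10.0000, 20.0000, -2.0000], [11.436564, 0.0000, -6.0000], [14.0000, -5.0000, 6.0000]] (det J = -2638.022002).
Solving J·Δ = −F gives Δ = (-0.4238, 1.3313, -0.0684).
Then the next iterate is (u, v, w)₁ = (0.5762, -0.6687, 0.9316).

(0.5762, -0.6687, 0.9316)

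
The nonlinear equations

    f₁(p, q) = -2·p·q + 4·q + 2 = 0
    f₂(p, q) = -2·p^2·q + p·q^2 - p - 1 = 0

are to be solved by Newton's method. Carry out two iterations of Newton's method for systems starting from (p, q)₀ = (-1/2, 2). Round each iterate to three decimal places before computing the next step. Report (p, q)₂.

(-0.776, -0.393)

At (-1/2, 2): F = (12.000, -3.500).
Jacobian J = [[-2·q, -2·p + 4], [-4·p·q + q^2 - 1, -2·p^2 + 2·p·q]].
At the point, J = [[-4.000, 5.000], [7.000, -2.500]] (det J = -25.000).
Solving J·Δ = −F gives Δ = (-0.500, -2.800).
Then the next iterate is (p, q)₁ = (-1.000, -0.800).
Round to (-1.000, -0.800) and repeat: F = (-2.800, 0.960), J = [[1.600, 6.000], [-3.560, -0.400]].
Δ = (0.224, 0.407), so (p, q)₂ = (-0.776, -0.393).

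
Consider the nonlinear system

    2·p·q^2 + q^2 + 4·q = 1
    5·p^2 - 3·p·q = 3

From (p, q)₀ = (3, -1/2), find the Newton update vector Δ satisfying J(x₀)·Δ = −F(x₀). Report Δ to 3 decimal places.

(-1.675, -0.696)

At (3, -1/2): F = (-1.250, 46.500).
Jacobian J = [[2·q^2, 4·p·q + 2·q + 4], [10·p - 3·q, -3·p]].
At the point, J = [[0.500, -3.000], [31.500, -9.000]] (det J = 90.000).
Solving J·Δ = −F gives Δ = (-1.675, -0.696).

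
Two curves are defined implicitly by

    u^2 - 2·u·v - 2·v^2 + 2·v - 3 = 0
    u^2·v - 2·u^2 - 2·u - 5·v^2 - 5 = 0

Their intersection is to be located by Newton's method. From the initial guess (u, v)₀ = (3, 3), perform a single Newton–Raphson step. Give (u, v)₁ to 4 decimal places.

(6.8750, 1.5000)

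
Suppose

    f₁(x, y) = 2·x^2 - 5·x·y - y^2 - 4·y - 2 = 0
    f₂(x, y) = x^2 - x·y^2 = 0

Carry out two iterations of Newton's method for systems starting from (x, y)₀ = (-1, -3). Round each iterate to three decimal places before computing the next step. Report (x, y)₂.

At (-1, -3): F = (-12.000, 10.000).
Jacobian J = [[4·x - 5·y, -5·x - 2·y - 4], [2·x - y^2, -2·x·y]].
At the point, J = [[11.000, 7.000], [-11.000, -6.000]] (det J = 11.000).
Solving J·Δ = −F gives Δ = (-0.182, 2.000).
Then the next iterate is (x, y)₁ = (-1.182, -1.000).
Round to (-1.182, -1.000) and repeat: F = (-2.11575, 2.57912), J = [[0.272, 3.910], [-3.364, -2.364]].
Δ = (0.406, 0.513), so (x, y)₂ = (-0.776, -0.487).

(-0.776, -0.487)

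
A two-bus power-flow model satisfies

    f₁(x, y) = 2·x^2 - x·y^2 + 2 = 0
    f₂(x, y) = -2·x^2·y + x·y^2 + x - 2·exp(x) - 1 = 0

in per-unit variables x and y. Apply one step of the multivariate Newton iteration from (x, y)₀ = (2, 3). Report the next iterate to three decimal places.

At (2, 3): F = (-8.000, -19.77811).
Jacobian J = [[4·x - y^2, -2·x·y], [-4·x·y + y^2 - 2·exp(x) + 1, -2·x^2 + 2·x·y]].
At the point, J = [[-1.000, -12.000], [-28.77811, 4.000]] (det J = -349.33735).
Solving J·Δ = −F gives Δ = (-0.771, -0.602).
Then the next iterate is (x, y)₁ = (1.229, 2.398).

(1.229, 2.398)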